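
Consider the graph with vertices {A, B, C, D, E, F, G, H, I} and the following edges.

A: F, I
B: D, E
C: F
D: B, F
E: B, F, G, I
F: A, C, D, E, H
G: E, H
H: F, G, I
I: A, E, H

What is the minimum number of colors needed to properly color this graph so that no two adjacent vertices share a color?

E and I are adjacent, so at least 2 colors are needed.
One proper 2-coloring: A=blue, B=red, C=blue, D=blue, E=blue, F=red, G=red, H=blue, I=red. No two adjacent vertices share a color.

2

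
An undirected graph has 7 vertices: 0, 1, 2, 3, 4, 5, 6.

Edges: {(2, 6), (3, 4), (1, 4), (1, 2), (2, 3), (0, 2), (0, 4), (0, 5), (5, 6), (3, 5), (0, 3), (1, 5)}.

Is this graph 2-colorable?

No

0, 2, 3 are pairwise adjacent, so at least 3 colors are needed.
So 2 colors are not enough.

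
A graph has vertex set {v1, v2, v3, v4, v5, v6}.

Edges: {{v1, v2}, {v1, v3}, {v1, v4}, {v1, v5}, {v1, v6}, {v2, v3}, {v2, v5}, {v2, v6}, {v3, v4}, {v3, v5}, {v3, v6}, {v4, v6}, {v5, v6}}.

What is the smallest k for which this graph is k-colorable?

5

v1, v2, v3, v5, v6 are pairwise adjacent (a clique of size 5), so at least 5 colors are needed.
One proper 5-coloring: v1=R, v2=Y, v3=B, v4=Y, v5=P, v6=G. No two adjacent vertices share a color.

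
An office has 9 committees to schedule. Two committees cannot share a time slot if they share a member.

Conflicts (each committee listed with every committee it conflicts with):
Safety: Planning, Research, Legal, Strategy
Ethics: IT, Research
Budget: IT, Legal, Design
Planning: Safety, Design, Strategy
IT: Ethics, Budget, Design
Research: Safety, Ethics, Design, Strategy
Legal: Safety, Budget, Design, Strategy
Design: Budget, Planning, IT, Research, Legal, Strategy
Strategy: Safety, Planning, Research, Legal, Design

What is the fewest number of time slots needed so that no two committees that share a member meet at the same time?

Legal, Design, Strategy all conflict with each other, so at least 3 time slots are needed.
3 time slots suffice: time slot 1 → {Safety, Ethics, Design}; time slot 2 → {Budget, Strategy}; time slot 3 → {Planning, IT, Research, Legal}. No two conflicting committees share a time slot.

3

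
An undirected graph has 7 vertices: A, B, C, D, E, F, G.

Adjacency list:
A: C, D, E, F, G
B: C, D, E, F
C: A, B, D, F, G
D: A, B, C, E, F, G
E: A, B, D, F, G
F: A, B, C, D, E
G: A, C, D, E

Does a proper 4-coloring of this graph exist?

Yes

The chromatic number is 4. A, D, E, G are mutually adjacent (a clique of size 4), so at least 4 colors are needed.
4 colors suffice: color 1 → {D}; color 2 → {C, E}; color 3 → {F, G}; color 4 → {A, B}.
That is already a proper 4-coloring.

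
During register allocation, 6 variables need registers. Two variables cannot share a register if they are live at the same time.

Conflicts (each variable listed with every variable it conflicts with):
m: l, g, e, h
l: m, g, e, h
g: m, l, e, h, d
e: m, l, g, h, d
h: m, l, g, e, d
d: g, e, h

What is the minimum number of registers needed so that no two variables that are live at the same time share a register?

m, l, g, e, h pairwise conflict, so at least 5 registers are needed.
5 registers suffice: m=4, l=5, g=2, e=1, h=3, d=4. No two conflicting variables share a register.

5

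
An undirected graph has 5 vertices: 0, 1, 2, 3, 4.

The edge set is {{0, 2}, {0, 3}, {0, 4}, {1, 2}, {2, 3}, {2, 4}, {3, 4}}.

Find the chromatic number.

0, 2, 3, 4 form a clique, so at least 4 colors are needed.
4 colors suffice: 0=yellow, 1=blue, 2=red, 3=blue, 4=green. Every edge joins two different colors.

4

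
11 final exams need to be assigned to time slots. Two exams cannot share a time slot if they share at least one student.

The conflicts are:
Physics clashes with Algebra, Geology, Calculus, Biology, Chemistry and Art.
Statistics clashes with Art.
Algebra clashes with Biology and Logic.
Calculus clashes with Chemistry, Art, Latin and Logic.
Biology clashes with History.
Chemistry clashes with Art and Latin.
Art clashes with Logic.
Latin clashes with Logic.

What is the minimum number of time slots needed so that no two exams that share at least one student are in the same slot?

4

Physics, Calculus, Chemistry, Art are mutually in conflict, so at least 4 time slots are needed.
4 time slots suffice: Physics=1, Statistics=1, Algebra=2, Geology=2, Calculus=2, Biology=3, Chemistry=4, History=1, Art=3, Latin=3, Logic=1. Each listed conflict is separated.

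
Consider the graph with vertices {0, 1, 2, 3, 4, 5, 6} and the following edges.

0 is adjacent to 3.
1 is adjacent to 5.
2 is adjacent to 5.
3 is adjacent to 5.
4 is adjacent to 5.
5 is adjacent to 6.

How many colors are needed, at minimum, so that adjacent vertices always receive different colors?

1 and 5 are adjacent, so at least 2 colors are needed.
One proper 2-coloring: 0=red, 1=blue, 2=blue, 3=blue, 4=blue, 5=red, 6=blue. Each edge has distinct colors on its endpoints.

2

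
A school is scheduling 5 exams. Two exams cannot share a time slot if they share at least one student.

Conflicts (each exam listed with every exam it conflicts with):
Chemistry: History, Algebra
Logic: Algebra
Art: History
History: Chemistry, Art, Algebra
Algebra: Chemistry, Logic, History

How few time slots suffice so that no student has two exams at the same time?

3

Chemistry, History, Algebra are mutually in conflict, so at least 3 time slots are needed.
3 time slots suffice: time slot 1 → {Logic, History}; time slot 2 → {Art, Algebra}; time slot 3 → {Chemistry}. No two conflicting exams share a time slot.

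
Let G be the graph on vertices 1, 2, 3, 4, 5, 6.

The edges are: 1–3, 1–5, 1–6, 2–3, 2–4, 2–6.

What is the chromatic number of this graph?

1 and 5 are adjacent, so at least 2 colors are needed.
2 colors suffice: color a → {1, 2}; color b → {3, 4, 5, 6}. Each edge has distinct colors on its endpoints.

2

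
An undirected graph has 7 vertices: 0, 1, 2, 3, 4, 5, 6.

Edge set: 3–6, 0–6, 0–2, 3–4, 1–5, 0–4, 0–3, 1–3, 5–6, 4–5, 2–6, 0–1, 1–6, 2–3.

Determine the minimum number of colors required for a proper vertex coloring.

4

0, 1, 3, 6 are pairwise adjacent (a clique of size 4), so at least 4 colors are needed.
4 colors suffice: color a → {0, 5}; color b → {3}; color c → {4, 6}; color d → {1, 2}. Each edge has distinct colors on its endpoints.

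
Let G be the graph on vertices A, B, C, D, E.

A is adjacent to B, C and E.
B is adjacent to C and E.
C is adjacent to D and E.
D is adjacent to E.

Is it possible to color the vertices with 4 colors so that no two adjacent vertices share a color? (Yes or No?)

The chromatic number is 4. A, B, C, E are mutually adjacent (a clique of size 4), so at least 4 colors are needed.
4 colors suffice: color 1 → {C}; color 2 → {E}; color 3 → {B, D}; color 4 → {A}.
That is already a proper 4-coloring.

Yes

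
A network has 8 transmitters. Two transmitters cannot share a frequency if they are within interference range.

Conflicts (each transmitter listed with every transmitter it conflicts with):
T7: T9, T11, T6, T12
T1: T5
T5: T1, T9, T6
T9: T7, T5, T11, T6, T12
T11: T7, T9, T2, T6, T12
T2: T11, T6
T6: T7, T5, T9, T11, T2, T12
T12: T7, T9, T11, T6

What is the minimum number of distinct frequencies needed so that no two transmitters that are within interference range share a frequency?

T7, T9, T11, T6, T12 all conflict with each other, so at least 5 frequencies are needed.
A valid assignment using 5 frequencies: T7=5, T1=1, T5=3, T9=2, T11=3, T2=2, T6=1, T12=4. Each listed conflict is separated.

5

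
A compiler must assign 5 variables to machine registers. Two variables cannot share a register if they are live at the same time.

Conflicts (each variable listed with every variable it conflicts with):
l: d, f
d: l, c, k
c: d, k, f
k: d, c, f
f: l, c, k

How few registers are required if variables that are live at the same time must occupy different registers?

3

d, c, k all conflict with each other, so at least 3 registers are needed.
Using 3 registers: l=2, d=1, c=3, k=2, f=1. Every pair that conflicts lands in different registers.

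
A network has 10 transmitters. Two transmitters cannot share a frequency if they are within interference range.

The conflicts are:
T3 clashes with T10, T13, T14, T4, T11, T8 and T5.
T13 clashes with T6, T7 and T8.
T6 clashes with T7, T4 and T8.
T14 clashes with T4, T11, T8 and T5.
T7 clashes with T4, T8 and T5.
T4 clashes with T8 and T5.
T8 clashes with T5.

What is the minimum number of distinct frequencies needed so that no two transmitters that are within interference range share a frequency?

5

T3, T14, T4, T8, T5 all conflict with each other, so at least 5 frequencies are needed.
5 frequencies suffice: T3=2, T10=1, T13=3, T6=4, T14=5, T7=2, T4=3, T11=1, T8=1, T5=4. No two conflicting transmitters share a frequency.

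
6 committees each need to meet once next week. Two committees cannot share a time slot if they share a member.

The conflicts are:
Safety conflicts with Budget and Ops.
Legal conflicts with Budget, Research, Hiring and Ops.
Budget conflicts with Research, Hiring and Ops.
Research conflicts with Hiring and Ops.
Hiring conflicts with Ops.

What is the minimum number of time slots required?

Legal, Budget, Research, Hiring, Ops are mutually in conflict, so at least 5 time slots are needed.
5 time slots suffice: Safety=3, Legal=5, Budget=2, Research=3, Hiring=4, Ops=1. Each listed conflict is separated.

5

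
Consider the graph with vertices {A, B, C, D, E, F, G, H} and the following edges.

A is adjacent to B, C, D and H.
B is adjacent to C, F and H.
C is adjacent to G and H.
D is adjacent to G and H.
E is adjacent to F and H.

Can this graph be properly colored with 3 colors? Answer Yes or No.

No

A, B, C, H are pairwise adjacent (a clique of size 4), so at least 4 colors are needed.
So 3 colors are not enough.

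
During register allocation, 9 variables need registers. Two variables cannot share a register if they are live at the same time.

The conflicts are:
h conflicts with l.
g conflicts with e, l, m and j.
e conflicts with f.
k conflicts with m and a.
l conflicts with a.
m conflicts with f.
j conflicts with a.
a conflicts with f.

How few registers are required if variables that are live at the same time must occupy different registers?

The cycle k-a-l-g-m-k has odd length 5, so it cannot be 2-colored; at least 3 registers are needed.
A valid assignment using 3 registers: h=1, g=1, e=2, k=3, l=2, m=2, j=2, a=1, f=3. No two conflicting variables share a register.

3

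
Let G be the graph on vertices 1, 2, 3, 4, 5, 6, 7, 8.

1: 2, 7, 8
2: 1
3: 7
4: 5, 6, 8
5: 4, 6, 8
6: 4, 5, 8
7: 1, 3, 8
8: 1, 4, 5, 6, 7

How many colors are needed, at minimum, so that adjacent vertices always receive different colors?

4

4, 5, 6, 8 are mutually adjacent (a clique of size 4), so at least 4 colors are needed.
4 colors suffice: color a → {2, 3, 8}; color b → {5, 7}; color c → {1, 4}; color d → {6}. No two adjacent vertices share a color.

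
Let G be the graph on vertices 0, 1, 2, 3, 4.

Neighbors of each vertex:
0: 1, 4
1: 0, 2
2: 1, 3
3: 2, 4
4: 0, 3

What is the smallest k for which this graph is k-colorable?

The cycle 3-2-1-0-4-3 has odd length 5, so it cannot be 2-colored; at least 3 colors are needed.
3 colors suffice: color a → {1, 3}; color b → {0, 2}; color c → {4}. Every edge joins two different colors.

3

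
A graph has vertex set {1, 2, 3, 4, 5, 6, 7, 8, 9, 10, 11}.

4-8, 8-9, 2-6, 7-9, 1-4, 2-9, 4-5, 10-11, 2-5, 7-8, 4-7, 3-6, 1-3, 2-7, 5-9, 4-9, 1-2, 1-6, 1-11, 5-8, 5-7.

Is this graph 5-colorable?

The chromatic number is 5. 4, 5, 7, 8, 9 form a clique, so at least 5 colors are needed.
5 colors suffice: 1=red, 2=blue, 3=blue, 4=blue, 5=green, 6=green, 7=yellow, 8=purple, 9=red, 10=red, 11=blue.
That is already a proper 5-coloring.

Yes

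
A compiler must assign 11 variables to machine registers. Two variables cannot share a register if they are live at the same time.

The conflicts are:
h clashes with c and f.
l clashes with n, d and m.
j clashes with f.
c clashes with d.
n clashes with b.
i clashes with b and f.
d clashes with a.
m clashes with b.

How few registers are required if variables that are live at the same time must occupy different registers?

2

n and b conflict, so at least 2 registers are needed.
A valid assignment using 2 registers: h=1, l=2, j=1, c=2, n=1, i=1, d=1, m=1, a=2, b=2, f=2. Each listed conflict is separated.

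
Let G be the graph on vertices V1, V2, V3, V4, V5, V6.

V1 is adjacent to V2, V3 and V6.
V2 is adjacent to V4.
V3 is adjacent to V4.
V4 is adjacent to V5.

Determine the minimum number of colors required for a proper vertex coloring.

V1 and V2 are adjacent, so at least 2 colors are needed.
2 colors suffice: color 1 → {V1, V4}; color 2 → {V2, V3, V5, V6}. Every edge joins two different colors.

2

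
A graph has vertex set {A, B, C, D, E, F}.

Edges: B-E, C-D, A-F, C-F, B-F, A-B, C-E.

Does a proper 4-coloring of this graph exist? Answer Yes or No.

The chromatic number is 3. A, B, F form a triangle, so at least 3 colors are needed.
3 colors suffice: color 1 → {B, C}; color 2 → {D, E, F}; color 3 → {A}.
Since 4 ≥ 3, a proper 4-coloring certainly exists.

Yes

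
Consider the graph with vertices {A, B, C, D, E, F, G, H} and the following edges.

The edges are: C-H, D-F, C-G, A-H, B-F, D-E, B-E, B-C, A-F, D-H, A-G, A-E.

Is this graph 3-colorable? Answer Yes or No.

Yes

The chromatic number is 3. The cycle C-B-E-A-G-C has odd length 5, so it cannot be 2-colored; at least 3 colors are needed.
3 colors suffice: color 1 → {A, B, D}; color 2 → {E, F, G, H}; color 3 → {C}.
That is already a proper 3-coloring.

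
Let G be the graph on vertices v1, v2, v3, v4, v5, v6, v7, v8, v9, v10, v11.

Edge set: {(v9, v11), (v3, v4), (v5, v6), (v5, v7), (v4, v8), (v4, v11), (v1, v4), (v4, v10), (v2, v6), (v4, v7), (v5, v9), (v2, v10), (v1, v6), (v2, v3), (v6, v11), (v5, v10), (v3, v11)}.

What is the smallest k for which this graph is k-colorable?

3

v3, v4, v11 form a triangle, so at least 3 colors are needed.
3 colors suffice: v1=blue, v2=blue, v3=green, v4=red, v5=blue, v6=red, v7=green, v8=blue, v9=red, v10=green, v11=blue. Each edge has distinct colors on its endpoints.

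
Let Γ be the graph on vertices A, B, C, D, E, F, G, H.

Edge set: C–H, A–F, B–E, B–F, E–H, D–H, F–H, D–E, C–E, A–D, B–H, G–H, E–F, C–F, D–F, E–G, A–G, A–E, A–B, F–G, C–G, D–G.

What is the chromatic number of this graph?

D, E, F, G, H form a clique, so at least 5 colors are needed.
5 colors suffice: color 1 → {F}; color 2 → {E}; color 3 → {A, H}; color 4 → {B, G}; color 5 → {C, D}. Every edge joins two different colors.

5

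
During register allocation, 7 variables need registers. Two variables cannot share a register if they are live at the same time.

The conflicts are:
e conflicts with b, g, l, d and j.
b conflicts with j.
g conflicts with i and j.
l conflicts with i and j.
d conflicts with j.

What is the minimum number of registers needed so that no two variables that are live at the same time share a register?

3

e, b, j all conflict with each other, so at least 3 registers are needed.
3 registers suffice: e=1, b=3, g=3, l=3, d=3, i=1, j=2. Every pair that conflicts lands in different registers.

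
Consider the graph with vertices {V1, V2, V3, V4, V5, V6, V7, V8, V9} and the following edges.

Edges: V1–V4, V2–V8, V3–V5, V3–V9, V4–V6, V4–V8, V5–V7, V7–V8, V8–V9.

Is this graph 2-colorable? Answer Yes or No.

No

The cycle V3-V9-V8-V7-V5-V3 has odd length 5, so it cannot be 2-colored; at least 3 colors are needed.
So 2 colors are not enough.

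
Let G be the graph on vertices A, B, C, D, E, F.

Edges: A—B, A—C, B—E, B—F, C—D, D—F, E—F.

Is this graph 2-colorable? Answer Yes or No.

No

B, E, F form a triangle, so at least 3 colors are needed.
So 2 colors are not enough.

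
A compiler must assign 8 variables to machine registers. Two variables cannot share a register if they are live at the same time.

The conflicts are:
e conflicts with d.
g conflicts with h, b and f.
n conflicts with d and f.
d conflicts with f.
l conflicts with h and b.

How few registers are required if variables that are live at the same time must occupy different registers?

3

n, d, f are mutually in conflict, so at least 3 registers are needed.
3 registers suffice: register 1 → {e, h, b, f}; register 2 → {g, d, l}; register 3 → {n}. Each listed conflict is separated.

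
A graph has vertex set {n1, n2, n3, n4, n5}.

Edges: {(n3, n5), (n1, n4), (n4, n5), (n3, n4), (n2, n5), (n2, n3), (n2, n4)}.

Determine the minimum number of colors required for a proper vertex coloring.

n2, n3, n4, n5 form a clique, so at least 4 colors are needed.
4 colors suffice: color R → {n4}; color B → {n1, n3}; color G → {n5}; color Y → {n2}. No two adjacent vertices share a color.

4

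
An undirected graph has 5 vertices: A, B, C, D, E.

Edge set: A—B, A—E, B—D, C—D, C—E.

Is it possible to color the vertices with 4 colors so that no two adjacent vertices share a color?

Yes

The chromatic number is 3. The cycle D-B-A-E-C-D has odd length 5, so it cannot be 2-colored; at least 3 colors are needed.
One proper 3-coloring: A=1, B=2, C=1, D=3, E=2.
Since 4 ≥ 3, a proper 4-coloring certainly exists.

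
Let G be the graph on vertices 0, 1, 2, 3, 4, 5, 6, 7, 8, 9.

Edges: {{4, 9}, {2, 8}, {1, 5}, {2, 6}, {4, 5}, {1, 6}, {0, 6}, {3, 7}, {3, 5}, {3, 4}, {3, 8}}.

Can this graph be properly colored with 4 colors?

The chromatic number is 3. 3, 4, 5 form a triangle, so at least 3 colors are needed.
3 colors suffice: color red → {3, 6, 9}; color blue → {0, 5, 7, 8}; color green → {1, 2, 4}.
Since 4 ≥ 3, a proper 4-coloring certainly exists.

Yes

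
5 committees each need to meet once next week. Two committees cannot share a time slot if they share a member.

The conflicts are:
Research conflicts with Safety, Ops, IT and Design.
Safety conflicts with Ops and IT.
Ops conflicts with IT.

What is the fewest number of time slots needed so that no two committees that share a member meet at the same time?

4

Research, Safety, Ops, IT are mutually in conflict, so at least 4 time slots are needed.
4 time slots suffice: time slot 1 → {Research}; time slot 2 → {IT, Design}; time slot 3 → {Ops}; time slot 4 → {Safety}. Every pair that conflicts lands in different time slots.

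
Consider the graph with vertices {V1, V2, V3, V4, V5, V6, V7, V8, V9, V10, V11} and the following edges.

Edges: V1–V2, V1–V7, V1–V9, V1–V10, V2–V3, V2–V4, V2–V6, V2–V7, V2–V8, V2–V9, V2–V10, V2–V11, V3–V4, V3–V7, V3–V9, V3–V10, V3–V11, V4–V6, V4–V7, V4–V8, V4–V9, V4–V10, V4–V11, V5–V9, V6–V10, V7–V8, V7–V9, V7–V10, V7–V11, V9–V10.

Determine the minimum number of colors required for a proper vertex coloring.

V2, V3, V4, V7, V9, V10 are mutually adjacent (a clique of size 6), so at least 6 colors are needed.
6 colors suffice: V1=2, V2=1, V3=6, V4=2, V5=1, V6=3, V7=3, V8=4, V9=5, V10=4, V11=4. Every edge joins two different colors.

6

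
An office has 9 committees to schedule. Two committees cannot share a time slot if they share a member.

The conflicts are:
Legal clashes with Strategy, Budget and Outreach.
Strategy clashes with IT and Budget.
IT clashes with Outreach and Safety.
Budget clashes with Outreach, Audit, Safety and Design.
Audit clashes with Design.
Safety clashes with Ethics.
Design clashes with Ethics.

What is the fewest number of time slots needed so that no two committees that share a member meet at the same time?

3

Legal, Strategy, Budget pairwise conflict, so at least 3 time slots are needed.
Using 3 time slots: Legal=2, Strategy=3, IT=1, Budget=1, Outreach=3, Audit=3, Safety=2, Design=2, Ethics=1. Every pair that conflicts lands in different time slots.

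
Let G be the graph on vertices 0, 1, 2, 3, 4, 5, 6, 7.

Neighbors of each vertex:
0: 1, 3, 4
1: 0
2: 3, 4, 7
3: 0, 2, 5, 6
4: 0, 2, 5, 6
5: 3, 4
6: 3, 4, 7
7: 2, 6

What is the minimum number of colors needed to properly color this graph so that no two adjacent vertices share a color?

2

2 and 3 are adjacent, so at least 2 colors are needed.
A valid assignment using 2 colors: 0=b, 1=a, 2=b, 3=a, 4=a, 5=b, 6=b, 7=a. Each edge has distinct colors on its endpoints.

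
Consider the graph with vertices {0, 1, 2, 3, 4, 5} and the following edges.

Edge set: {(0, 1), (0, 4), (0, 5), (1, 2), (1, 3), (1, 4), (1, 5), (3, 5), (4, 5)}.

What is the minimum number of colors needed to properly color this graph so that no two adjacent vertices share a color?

4

0, 1, 4, 5 form a clique, so at least 4 colors are needed.
4 colors suffice: color a → {1}; color b → {2, 5}; color c → {0, 3}; color d → {4}. No two adjacent vertices share a color.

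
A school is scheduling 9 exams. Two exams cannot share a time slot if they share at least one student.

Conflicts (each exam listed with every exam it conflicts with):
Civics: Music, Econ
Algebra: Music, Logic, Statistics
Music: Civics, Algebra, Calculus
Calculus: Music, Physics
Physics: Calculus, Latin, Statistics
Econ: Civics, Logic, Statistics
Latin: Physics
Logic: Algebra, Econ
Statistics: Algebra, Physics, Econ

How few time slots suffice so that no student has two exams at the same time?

3

The cycle Calculus-Physics-Statistics-Algebra-Music-Calculus has odd length 5, so it cannot be 2-colored; at least 3 time slots are needed.
3 time slots suffice: time slot 1 → {Music, Latin, Logic, Statistics}; time slot 2 → {Algebra, Physics, Econ}; time slot 3 → {Civics, Calculus}. Every pair that conflicts lands in different time slots.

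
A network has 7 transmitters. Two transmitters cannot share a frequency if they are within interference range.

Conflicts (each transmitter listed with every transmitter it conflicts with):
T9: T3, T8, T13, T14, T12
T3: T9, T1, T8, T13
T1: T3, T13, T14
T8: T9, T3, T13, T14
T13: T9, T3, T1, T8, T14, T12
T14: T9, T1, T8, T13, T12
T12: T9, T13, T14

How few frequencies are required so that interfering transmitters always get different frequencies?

T9, T3, T8, T13 pairwise conflict, so at least 4 frequencies are needed.
4 frequencies suffice: frequency 1 → {T13}; frequency 2 → {T3, T14}; frequency 3 → {T9, T1}; frequency 4 → {T8, T12}. No two conflicting transmitters share a frequency.

4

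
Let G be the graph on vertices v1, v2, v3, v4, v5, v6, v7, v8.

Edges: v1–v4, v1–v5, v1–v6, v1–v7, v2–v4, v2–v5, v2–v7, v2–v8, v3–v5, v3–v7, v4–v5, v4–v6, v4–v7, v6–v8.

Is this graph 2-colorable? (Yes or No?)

v1, v4, v5 form a triangle, so at least 3 colors are needed.
So 2 colors are not enough.

No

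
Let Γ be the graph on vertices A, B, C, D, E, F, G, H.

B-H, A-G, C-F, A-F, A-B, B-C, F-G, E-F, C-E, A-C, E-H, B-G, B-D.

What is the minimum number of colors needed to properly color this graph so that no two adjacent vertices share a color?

A, B, G are mutually adjacent, so at least 3 colors are needed.
One proper 3-coloring: A=blue, B=red, C=green, D=blue, E=blue, F=red, G=green, H=green. Every edge joins two different colors.

3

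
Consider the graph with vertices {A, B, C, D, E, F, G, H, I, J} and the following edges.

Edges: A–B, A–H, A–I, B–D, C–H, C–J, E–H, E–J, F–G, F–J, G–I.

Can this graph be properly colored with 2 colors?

No

The cycle I-A-H-E-J-F-G-I has odd length 7, so it cannot be 2-colored; at least 3 colors are needed.
So 2 colors are not enough.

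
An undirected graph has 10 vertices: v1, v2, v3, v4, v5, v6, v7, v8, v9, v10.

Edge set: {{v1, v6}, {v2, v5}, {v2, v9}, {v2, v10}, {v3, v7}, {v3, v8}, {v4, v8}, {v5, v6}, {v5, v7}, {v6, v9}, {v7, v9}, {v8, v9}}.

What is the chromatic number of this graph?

2

v4 and v8 are adjacent, so at least 2 colors are needed.
A valid assignment using 2 colors: v1=R, v2=B, v3=R, v4=R, v5=R, v6=B, v7=B, v8=B, v9=R, v10=R. Each edge has distinct colors on its endpoints.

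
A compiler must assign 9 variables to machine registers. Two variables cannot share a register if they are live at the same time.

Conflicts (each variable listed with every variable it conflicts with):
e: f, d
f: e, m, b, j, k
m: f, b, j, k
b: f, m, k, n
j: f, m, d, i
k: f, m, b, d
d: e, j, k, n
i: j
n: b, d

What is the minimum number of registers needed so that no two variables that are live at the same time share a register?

f, m, b, k pairwise conflict, so at least 4 registers are needed.
4 registers suffice: e=2, f=1, m=3, b=4, j=2, k=2, d=1, i=1, n=2. No two conflicting variables share a register.

4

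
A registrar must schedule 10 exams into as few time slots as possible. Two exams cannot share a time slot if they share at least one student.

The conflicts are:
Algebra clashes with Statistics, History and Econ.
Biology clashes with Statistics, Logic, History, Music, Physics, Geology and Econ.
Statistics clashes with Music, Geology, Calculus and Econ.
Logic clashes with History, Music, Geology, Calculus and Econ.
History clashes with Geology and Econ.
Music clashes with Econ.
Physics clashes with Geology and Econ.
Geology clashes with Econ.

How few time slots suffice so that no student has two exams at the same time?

Biology, Logic, History, Geology, Econ pairwise conflict, so at least 5 time slots are needed.
5 time slots suffice: Algebra=2, Biology=2, Statistics=3, Logic=3, History=5, Music=4, Physics=3, Geology=4, Calculus=1, Econ=1. Each listed conflict is separated.

5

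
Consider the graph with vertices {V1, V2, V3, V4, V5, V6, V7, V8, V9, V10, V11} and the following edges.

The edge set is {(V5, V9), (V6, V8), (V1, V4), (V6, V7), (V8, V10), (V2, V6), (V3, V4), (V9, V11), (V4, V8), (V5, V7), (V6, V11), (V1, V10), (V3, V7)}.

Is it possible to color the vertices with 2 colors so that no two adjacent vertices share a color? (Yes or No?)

No

The cycle V3-V4-V8-V6-V7-V3 has odd length 5, so it cannot be 2-colored; at least 3 colors are needed.
So 2 colors are not enough.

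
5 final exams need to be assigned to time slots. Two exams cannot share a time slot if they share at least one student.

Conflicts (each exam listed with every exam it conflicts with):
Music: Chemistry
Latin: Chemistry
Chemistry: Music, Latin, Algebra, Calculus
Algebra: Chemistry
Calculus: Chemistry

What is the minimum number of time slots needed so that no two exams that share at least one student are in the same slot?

Chemistry and Algebra conflict, so at least 2 time slots are needed.
2 time slots suffice: time slot 1 → {Chemistry}; time slot 2 → {Music, Latin, Algebra, Calculus}. Every pair that conflicts lands in different time slots.

2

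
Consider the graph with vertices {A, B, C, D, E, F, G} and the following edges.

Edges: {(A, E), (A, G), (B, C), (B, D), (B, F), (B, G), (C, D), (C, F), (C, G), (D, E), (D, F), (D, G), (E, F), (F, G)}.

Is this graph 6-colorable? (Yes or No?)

The chromatic number is 5. B, C, D, F, G are mutually adjacent (a clique of size 5), so at least 5 colors are needed.
5 colors suffice: A=1, B=4, C=5, D=3, E=2, F=1, G=2.
Since 6 ≥ 5, a proper 6-coloring certainly exists.

Yes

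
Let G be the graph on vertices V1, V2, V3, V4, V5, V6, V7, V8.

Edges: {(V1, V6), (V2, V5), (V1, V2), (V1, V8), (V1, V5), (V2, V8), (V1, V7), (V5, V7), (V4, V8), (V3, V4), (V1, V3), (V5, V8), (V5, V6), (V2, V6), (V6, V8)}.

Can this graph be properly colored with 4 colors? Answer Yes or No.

V1, V2, V5, V6, V8 form a clique, so at least 5 colors are needed.
So 4 colors are not enough.

No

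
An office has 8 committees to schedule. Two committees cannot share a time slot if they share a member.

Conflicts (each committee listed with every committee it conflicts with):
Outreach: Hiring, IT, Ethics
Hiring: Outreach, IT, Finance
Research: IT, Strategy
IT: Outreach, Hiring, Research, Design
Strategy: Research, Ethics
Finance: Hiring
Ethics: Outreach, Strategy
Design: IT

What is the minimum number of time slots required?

Outreach, Hiring, IT pairwise conflict, so at least 3 time slots are needed.
3 time slots suffice: time slot 1 → {IT, Finance, Ethics}; time slot 2 → {Hiring, Research, Design}; time slot 3 → {Outreach, Strategy}. Every pair that conflicts lands in different time slots.

3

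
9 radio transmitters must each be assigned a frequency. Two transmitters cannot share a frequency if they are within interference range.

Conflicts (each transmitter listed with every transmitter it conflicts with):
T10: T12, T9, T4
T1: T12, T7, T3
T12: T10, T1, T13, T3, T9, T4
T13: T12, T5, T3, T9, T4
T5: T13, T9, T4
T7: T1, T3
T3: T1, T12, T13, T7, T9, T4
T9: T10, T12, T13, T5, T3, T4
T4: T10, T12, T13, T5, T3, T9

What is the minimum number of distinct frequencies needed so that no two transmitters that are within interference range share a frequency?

T12, T13, T3, T9, T4 are mutually in conflict, so at least 5 frequencies are needed.
5 frequencies suffice: frequency 1 → {T1, T4}; frequency 2 → {T7, T9}; frequency 3 → {T12, T5}; frequency 4 → {T10, T3}; frequency 5 → {T13}. No two conflicting transmitters share a frequency.

5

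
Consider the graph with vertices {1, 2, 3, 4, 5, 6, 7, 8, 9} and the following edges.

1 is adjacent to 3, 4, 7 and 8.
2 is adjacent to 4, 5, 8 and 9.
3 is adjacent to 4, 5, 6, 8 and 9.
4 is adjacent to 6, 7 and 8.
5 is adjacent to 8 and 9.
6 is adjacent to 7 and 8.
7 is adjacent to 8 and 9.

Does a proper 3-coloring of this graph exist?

1, 4, 7, 8 form a clique, so at least 4 colors are needed.
So 3 colors are not enough.

No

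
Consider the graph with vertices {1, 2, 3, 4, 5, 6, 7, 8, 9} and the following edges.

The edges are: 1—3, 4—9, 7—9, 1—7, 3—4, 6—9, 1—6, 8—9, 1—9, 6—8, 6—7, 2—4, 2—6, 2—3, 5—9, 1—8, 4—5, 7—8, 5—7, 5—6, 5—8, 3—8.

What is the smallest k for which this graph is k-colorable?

5

5, 6, 7, 8, 9 are pairwise adjacent (a clique of size 5), so at least 5 colors are needed.
5 colors suffice: color red → {4, 6}; color blue → {2, 8}; color green → {3, 9}; color yellow → {7}; color purple → {1, 5}. Every edge joins two different colors.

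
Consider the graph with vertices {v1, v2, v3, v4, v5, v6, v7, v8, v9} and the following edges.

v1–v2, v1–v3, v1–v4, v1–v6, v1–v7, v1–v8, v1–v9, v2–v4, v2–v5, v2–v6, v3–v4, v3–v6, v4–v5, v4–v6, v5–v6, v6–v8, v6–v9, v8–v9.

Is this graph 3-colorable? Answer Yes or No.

No

v1, v2, v4, v6 are pairwise adjacent (a clique of size 4), so at least 4 colors are needed.
So 3 colors are not enough.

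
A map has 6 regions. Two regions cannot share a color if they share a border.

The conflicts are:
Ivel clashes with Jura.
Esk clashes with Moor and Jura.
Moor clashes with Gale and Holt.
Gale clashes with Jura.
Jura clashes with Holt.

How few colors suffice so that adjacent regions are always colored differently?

2

Esk and Jura conflict, so at least 2 colors are needed.
2 colors suffice: Ivel=2, Esk=2, Moor=1, Gale=2, Jura=1, Holt=2. Each listed conflict is separated.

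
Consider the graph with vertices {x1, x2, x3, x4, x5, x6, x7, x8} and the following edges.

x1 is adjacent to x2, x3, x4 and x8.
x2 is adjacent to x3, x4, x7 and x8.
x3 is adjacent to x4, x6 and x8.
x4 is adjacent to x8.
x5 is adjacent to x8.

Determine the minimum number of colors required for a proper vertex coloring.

5

x1, x2, x3, x4, x8 are mutually adjacent (a clique of size 5), so at least 5 colors are needed.
5 colors suffice: x1=5, x2=1, x3=3, x4=4, x5=1, x6=1, x7=2, x8=2. Each edge has distinct colors on its endpoints.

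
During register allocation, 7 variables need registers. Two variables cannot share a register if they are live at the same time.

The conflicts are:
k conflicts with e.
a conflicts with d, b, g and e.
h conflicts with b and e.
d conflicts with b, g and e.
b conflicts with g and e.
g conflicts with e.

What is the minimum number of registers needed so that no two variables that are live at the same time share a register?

a, d, b, g, e all conflict with each other, so at least 5 registers are needed.
A valid assignment using 5 registers: k=2, a=4, h=3, d=3, b=2, g=5, e=1. No two conflicting variables share a register.

5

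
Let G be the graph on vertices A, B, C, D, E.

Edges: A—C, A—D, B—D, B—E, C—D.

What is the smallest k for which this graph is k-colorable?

A, C, D form a triangle, so at least 3 colors are needed.
3 colors suffice: color 1 → {D, E}; color 2 → {B, C}; color 3 → {A}. Each edge has distinct colors on its endpoints.

3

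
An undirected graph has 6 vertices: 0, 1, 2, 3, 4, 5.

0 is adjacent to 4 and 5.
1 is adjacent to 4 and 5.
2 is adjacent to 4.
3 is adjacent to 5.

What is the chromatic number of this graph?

2

0 and 5 are adjacent, so at least 2 colors are needed.
2 colors suffice: 0=b, 1=b, 2=b, 3=b, 4=a, 5=a. Each edge has distinct colors on its endpoints.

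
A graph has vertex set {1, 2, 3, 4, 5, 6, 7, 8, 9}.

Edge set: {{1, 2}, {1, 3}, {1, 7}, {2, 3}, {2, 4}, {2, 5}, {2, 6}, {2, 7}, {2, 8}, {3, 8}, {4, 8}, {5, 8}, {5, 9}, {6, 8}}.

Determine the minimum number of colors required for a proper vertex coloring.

3

1, 2, 7 form a triangle, so at least 3 colors are needed.
3 colors suffice: 1=blue, 2=red, 3=green, 4=green, 5=green, 6=green, 7=green, 8=blue, 9=red. Each edge has distinct colors on its endpoints.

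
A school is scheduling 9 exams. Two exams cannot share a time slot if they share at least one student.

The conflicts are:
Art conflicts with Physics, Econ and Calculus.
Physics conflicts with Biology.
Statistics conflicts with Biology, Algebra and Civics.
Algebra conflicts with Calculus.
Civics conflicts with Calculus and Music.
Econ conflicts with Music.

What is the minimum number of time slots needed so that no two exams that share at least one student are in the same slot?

3

The cycle Econ-Music-Civics-Calculus-Art-Econ has odd length 5, so it cannot be 2-colored; at least 3 time slots are needed.
Using 3 time slots: Art=1, Physics=2, Statistics=2, Biology=1, Algebra=1, Civics=1, Econ=3, Calculus=2, Music=2. Each listed conflict is separated.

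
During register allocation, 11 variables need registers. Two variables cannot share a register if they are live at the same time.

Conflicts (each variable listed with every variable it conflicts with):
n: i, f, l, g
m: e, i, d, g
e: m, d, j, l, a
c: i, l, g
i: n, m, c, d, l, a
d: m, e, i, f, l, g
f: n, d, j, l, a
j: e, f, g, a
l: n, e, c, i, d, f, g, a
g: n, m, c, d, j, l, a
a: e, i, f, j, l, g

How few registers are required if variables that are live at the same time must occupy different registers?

m, d, g all conflict with each other, so at least 3 registers are needed.
A valid assignment using 3 registers: n=3, m=1, e=2, c=3, i=2, d=3, f=2, j=1, l=1, g=2, a=3. Each listed conflict is separated.

3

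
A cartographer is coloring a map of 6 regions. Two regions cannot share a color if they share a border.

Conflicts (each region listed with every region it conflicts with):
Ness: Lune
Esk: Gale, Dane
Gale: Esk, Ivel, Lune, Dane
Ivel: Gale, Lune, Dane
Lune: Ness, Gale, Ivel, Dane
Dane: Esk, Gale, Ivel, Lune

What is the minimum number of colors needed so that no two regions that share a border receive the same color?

Gale, Ivel, Lune, Dane all conflict with each other, so at least 4 colors are needed.
A valid assignment using 4 colors: Ness=2, Esk=1, Gale=2, Ivel=4, Lune=1, Dane=3. Each listed conflict is separated.

4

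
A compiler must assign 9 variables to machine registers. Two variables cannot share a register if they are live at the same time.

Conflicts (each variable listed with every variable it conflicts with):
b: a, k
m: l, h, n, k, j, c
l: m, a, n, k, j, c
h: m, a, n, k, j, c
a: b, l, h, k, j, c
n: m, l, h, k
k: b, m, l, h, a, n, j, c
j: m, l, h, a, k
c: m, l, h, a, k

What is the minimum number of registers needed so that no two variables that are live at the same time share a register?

h, a, k, j all conflict with each other, so at least 4 registers are needed.
4 registers suffice: register 1 → {k}; register 2 → {b, l, h}; register 3 → {m, a}; register 4 → {n, j, c}. No two conflicting variables share a register.

4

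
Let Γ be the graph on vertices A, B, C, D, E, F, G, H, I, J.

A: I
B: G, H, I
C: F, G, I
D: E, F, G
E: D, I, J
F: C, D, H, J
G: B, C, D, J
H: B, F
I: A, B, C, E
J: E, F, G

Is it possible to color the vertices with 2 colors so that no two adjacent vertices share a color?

No

The cycle H-B-G-D-F-H has odd length 5, so it cannot be 2-colored; at least 3 colors are needed.
So 2 colors are not enough.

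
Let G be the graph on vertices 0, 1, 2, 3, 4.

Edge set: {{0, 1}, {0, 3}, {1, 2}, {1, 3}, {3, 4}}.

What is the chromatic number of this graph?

0, 1, 3 form a triangle, so at least 3 colors are needed.
3 colors suffice: color red → {1, 4}; color blue → {2, 3}; color green → {0}. No two adjacent vertices share a color.

3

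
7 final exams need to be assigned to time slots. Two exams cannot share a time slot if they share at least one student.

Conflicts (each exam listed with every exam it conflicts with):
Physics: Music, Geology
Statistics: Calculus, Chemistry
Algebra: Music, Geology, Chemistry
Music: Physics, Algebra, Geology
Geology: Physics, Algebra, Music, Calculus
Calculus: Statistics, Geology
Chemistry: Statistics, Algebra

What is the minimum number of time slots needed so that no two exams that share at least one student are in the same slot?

3

Physics, Music, Geology all conflict with each other, so at least 3 time slots are needed.
3 time slots suffice: time slot 1 → {Statistics, Geology}; time slot 2 → {Music, Calculus, Chemistry}; time slot 3 → {Physics, Algebra}. No two conflicting exams share a time slot.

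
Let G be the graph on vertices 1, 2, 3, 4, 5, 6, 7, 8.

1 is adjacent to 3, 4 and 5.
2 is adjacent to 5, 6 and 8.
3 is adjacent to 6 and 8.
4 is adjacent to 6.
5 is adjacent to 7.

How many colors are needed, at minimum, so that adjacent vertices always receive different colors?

3

The cycle 1-5-2-6-4-1 has odd length 5, so it cannot be 2-colored; at least 3 colors are needed.
3 colors suffice: 1=a, 2=a, 3=b, 4=b, 5=b, 6=c, 7=a, 8=c. Every edge joins two different colors.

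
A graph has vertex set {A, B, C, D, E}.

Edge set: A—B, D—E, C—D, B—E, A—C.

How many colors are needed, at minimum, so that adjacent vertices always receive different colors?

The cycle B-A-C-D-E-B has odd length 5, so it cannot be 2-colored; at least 3 colors are needed.
3 colors suffice: A=2, B=1, C=1, D=2, E=3. Every edge joins two different colors.

3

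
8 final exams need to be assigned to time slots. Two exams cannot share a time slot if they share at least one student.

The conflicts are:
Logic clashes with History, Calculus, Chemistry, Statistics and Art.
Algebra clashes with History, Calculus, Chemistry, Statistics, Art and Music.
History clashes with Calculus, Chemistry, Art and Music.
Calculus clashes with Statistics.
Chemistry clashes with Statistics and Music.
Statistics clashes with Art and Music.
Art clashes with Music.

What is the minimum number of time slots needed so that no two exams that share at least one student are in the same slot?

Algebra, Statistics, Art, Music are mutually in conflict, so at least 4 time slots are needed.
A valid assignment using 4 time slots: Logic=1, Algebra=1, History=2, Calculus=3, Chemistry=3, Statistics=2, Art=3, Music=4. Every pair that conflicts lands in different time slots.

4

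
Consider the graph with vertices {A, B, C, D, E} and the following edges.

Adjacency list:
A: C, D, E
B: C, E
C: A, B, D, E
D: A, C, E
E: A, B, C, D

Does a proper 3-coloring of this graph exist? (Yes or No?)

A, C, D, E are mutually adjacent (a clique of size 4), so at least 4 colors are needed.
So 3 colors are not enough.

No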